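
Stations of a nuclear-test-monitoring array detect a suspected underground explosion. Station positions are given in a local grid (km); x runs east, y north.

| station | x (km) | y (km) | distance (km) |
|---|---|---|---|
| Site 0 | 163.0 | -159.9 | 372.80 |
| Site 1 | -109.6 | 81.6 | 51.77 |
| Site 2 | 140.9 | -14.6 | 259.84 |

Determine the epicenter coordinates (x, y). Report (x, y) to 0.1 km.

Circle about each station: (x − 163.0)² + (y + 159.9)² = 372.80²; (x + 109.6)² + (y − 81.6)² = 51.77²; (x − 140.9)² + (y + 14.6)² = 259.84².
Subtracting the Site 0 equation from the Site 1 and Site 2 equations removes the quadratic terms:
-545.2 x + 483.0 y = 102833.42
-44.2 x + 290.6 y = 39391.97
Solving the 2×2 system: x ≈ -79.2, y ≈ 123.5 km.

-79.2 km east, 123.5 km north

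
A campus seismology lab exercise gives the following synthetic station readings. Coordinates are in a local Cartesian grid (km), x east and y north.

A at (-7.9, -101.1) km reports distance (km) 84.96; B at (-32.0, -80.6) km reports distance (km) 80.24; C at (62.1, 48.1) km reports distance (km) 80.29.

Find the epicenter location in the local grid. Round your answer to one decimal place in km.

(22.6, -21.8)

Circle about each station: (x + 7.9)² + (y + 101.1)² = 84.96²; (x + 32.0)² + (y + 80.6)² = 80.24²; (x − 62.1)² + (y − 48.1)² = 80.29².
Subtracting the A equation from the B and C equations removes the quadratic terms:
-48.2 x + 41.0 y = -1983.52
140.0 x + 298.4 y = -3341.88
Solving the 2×2 system: x ≈ 22.6, y ≈ -21.8 km.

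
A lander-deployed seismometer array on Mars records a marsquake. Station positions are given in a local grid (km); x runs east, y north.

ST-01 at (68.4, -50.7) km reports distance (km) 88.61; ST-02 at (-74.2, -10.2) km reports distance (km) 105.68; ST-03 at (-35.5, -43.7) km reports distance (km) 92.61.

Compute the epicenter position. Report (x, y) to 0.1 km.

Circle about each station: (x − 68.4)² + (y + 50.7)² = 88.61²; (x + 74.2)² + (y + 10.2)² = 105.68²; (x + 35.5)² + (y + 43.7)² = 92.61².
Subtracting the ST-01 equation from the ST-02 and ST-03 equations removes the quadratic terms:
-285.2 x + 81.0 y = -4955.90
-207.8 x + 14.0 y = -4803.99
Solving the 2×2 system: x ≈ 24.9, y ≈ 26.5 km.
Check against ST-01 (with the unrounded x, y): √((x − 68.4)²+(y + 50.7)²) = 88.61 ≈ 88.61 km. ✓

24.9 km east, 26.5 km north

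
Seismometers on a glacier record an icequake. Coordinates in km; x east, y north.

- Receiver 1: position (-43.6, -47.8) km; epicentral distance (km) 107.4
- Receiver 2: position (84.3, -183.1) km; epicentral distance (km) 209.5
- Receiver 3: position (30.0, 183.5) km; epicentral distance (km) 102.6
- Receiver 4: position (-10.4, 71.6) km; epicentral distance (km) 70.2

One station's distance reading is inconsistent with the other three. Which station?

Solve using three stations at a time. Using Receiver 1, Receiver 2, Receiver 4 (subtract circle equations pairwise → linear system) gives (x, y) ≈ (38.6, 21.3).
Distances from that point to each station vs reported:
  Receiver 1: calculated 107.4 vs reported 107.4 → residual 0.0 km
  Receiver 2: calculated 209.5 vs reported 209.5 → residual 0.0 km
  Receiver 3: calculated 162.4 vs reported 102.6 → residual 59.8 km
  Receiver 4: calculated 70.2 vs reported 70.2 → residual 0.0 km
Receiver 1, Receiver 2, Receiver 4 are mutually consistent (residuals ≈ 0); Receiver 3 is off by 59.8 km.

Receiver 3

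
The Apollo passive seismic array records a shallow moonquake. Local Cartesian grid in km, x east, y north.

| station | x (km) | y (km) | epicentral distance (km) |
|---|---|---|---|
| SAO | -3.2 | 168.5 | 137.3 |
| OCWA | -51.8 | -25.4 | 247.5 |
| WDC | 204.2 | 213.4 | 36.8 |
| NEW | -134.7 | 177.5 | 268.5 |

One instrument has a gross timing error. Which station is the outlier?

Solve using three stations at a time. Using SAO, OCWA, NEW (subtract circle equations pairwise → linear system) gives (x, y) ≈ (131.3, 141.1).
Distances from that point to each station vs reported:
  SAO: calculated 137.3 vs reported 137.3 → residual 0.0 km
  OCWA: calculated 247.5 vs reported 247.5 → residual 0.0 km
  WDC: calculated 102.7 vs reported 36.8 → residual 65.9 km
  NEW: calculated 268.5 vs reported 268.5 → residual 0.0 km
SAO, OCWA, NEW are mutually consistent (residuals ≈ 0); WDC is off by 65.9 km.

WDC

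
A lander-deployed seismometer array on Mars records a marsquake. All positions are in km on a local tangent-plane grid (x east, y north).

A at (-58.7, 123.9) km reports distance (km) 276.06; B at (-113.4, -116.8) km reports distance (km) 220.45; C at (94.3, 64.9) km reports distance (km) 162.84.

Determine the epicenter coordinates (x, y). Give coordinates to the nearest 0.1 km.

106.2 km east, -97.5 km north

Circle about each station: (x + 58.7)² + (y − 123.9)² = 276.06²; (x + 113.4)² + (y + 116.8)² = 220.45²; (x − 94.3)² + (y − 64.9)² = 162.84².
Subtracting the A equation from the B and C equations removes the quadratic terms:
-109.4 x − 481.4 y = 35315.82
306.0 x − 118.0 y = 43999.86
Solving the 2×2 system: x ≈ 106.2, y ≈ -97.5 km.
Check against A (with the unrounded x, y): √((x + 58.7)²+(y − 123.9)²) = 276.05 ≈ 276.06 km. ✓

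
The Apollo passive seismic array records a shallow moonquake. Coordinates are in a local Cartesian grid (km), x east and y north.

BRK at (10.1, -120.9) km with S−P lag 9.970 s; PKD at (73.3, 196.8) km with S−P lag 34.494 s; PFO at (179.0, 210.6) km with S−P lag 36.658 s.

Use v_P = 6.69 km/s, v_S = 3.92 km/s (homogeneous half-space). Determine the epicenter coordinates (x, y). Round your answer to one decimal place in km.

104.2 km east, -128.3 km north

Distance from S−P lag: d = Δt · v_P v_S / (v_P − v_S) = Δt · (6.69·3.92)/(6.69−3.92) ≈ 9.4674·Δt.
So d_BRK = 94.39, d_PKD = 326.57, d_PFO = 347.06 km.
Circle about each station: (x − 10.1)² + (y + 120.9)² = 94.39²; (x − 73.3)² + (y − 196.8)² = 326.57²; (x − 179.0)² + (y − 210.6)² = 347.06².
Subtracting the BRK equation from the PKD and PFO equations removes the quadratic terms:
126.4 x + 635.4 y = -68354.18
337.8 x + 663.0 y = -49866.63
Solving the 2×2 system: x ≈ 104.2, y ≈ -128.3 km.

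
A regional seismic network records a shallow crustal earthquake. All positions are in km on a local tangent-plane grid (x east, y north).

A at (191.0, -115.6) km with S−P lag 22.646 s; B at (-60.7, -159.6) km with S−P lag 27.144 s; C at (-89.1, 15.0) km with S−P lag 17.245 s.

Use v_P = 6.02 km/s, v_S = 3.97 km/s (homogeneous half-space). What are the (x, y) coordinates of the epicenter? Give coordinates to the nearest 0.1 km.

Distance from S−P lag: d = Δt · v_P v_S / (v_P − v_S) = Δt · (6.02·3.97)/(6.02−3.97) ≈ 11.6582·Δt.
So d_A = 264.01, d_B = 316.45, d_C = 201.05 km.
Circle about each station: (x − 191.0)² + (y + 115.6)² = 264.01²; (x + 60.7)² + (y + 159.6)² = 316.45²; (x + 89.1)² + (y − 15.0)² = 201.05².
Subtracting pairs of circle equations eliminates x²+y² and gives linear equations (the radical axes):
-503.4 x − 88.0 y = -51127.03
-560.2 x + 261.2 y = -12400.37
Solving the 2×2 system: x ≈ 79.9, y ≈ 123.9 km.
Check against A (with the unrounded x, y): √((x − 191.0)²+(y + 115.6)²) = 264.01 ≈ 264.01 km. ✓

79.9 km east, 123.9 km north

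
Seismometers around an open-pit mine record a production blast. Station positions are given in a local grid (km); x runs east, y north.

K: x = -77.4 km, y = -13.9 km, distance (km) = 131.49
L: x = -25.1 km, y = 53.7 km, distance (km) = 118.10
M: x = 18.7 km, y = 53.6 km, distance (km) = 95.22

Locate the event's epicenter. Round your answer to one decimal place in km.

Circle about each station: (x + 77.4)² + (y + 13.9)² = 131.49²; (x + 25.1)² + (y − 53.7)² = 118.10²; (x − 18.7)² + (y − 53.6)² = 95.22².
Subtracting pairs of circle equations eliminates x²+y² and gives linear equations (the radical axes):
104.6 x + 135.2 y = 671.74
192.2 x + 135.0 y = 5261.45
Solving the 2×2 system: x ≈ 52.3, y ≈ -35.5 km.

x ≈ 52.3 km, y ≈ -35.5 km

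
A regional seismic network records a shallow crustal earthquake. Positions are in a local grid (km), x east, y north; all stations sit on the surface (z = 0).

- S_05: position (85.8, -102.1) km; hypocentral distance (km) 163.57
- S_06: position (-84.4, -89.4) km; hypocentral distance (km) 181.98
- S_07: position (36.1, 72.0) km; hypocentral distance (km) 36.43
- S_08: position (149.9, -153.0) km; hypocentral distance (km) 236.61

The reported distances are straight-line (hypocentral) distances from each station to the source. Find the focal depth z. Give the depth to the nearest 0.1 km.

depth ≈ 27.8 km

Each station gives a sphere (x−x_i)² + (y−y_i)² + z² = d_i² (stations at z=0).
Subtracting the S_05 sphere from S_06 and S_07: z² cancels, leaving linear equations in x and y:
-340.4 x + 25.4 y = -9031.91
-99.4 x + 348.2 y = 14129.16
Solving: x ≈ 30.204, y ≈ 49.200 km (keep extra digits for the depth step; rounded: 30.2, 49.2).
Then from the S_05 sphere: z² = 163.57² − (x − 85.8)² − (y + 102.1)² with x = 30.204, y = 49.200, so z ≈ 27.795 ≈ 27.8 km.
Check against S_08 (with the unrounded solution): distance 236.61 ≈ 236.61 km. ✓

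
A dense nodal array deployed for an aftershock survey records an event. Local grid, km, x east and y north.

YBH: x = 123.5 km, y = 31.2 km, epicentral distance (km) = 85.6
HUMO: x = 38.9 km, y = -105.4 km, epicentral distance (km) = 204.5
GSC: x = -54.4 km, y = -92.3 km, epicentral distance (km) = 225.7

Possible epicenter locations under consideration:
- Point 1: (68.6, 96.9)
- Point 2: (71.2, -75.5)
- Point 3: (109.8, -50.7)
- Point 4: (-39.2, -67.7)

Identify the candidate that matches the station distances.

Point 1

For each candidate, compare |candidate − station| to the reported distance:
Point 1: residuals YBH 0.0, HUMO 0.0, GSC 0.0 → max 0.0 km
Point 2: residuals YBH 33.2, HUMO 160.5, GSC 99.0 → max 160.5 km
Point 3: residuals YBH 2.6, HUMO 115.0, GSC 56.3 → max 115.0 km
Point 4: residuals YBH 104.8, HUMO 117.8, GSC 196.8 → max 196.8 km
Only Point 1 has all residuals ≈ 0.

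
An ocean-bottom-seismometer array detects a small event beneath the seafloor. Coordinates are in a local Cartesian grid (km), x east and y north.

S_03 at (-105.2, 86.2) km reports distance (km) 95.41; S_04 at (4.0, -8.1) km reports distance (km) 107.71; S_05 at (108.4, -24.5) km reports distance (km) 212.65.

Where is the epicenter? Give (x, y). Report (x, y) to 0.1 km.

Circle about each station: (x + 105.2)² + (y − 86.2)² = 95.41²; (x − 4.0)² + (y + 8.1)² = 107.71²; (x − 108.4)² + (y + 24.5)² = 212.65².
Subtracting pairs of circle equations eliminates x²+y² and gives linear equations (the radical axes):
218.4 x − 188.6 y = -20914.25
427.2 x − 221.4 y = -42263.62
Solving the 2×2 system: x ≈ -103.7, y ≈ -9.2 km.

-103.7 km east, -9.2 km north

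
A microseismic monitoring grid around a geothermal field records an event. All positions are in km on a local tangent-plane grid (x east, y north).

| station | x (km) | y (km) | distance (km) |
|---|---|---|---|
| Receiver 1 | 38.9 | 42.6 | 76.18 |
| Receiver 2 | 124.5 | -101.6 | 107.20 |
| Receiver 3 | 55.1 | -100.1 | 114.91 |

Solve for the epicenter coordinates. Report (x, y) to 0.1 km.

Circle about each station: (x − 38.9)² + (y − 42.6)² = 76.18²; (x − 124.5)² + (y + 101.6)² = 107.20²; (x − 55.1)² + (y + 100.1)² = 114.91².
Subtracting pairs of circle equations eliminates x²+y² and gives linear equations (the radical axes):
171.2 x − 288.4 y = 16806.39
32.4 x − 285.4 y = 2327.13
Solving the 2×2 system: x ≈ 104.4, y ≈ 3.7 km.

x ≈ 104.4 km, y ≈ 3.7 km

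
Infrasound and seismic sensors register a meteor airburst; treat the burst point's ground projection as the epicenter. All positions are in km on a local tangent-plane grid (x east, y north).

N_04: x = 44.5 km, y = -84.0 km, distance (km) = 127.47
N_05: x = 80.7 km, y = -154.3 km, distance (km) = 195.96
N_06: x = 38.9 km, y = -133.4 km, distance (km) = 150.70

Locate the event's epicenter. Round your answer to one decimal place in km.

Circle about each station: (x − 44.5)² + (y + 84.0)² = 127.47²; (x − 80.7)² + (y + 154.3)² = 195.96²; (x − 38.9)² + (y + 133.4)² = 150.70².
Subtracting the N_04 equation from the N_05 and N_06 equations removes the quadratic terms:
72.4 x − 140.6 y = -866.99
-11.2 x − 98.8 y = 3810.63
Solving the 2×2 system: x ≈ -71.2, y ≈ -30.5 km.

x ≈ -71.2 km, y ≈ -30.5 km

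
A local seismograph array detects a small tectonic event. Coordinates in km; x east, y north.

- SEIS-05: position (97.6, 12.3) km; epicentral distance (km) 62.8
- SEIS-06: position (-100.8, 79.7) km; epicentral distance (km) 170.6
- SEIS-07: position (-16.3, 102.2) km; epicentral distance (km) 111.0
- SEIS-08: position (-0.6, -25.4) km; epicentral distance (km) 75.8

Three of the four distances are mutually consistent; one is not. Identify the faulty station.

SEIS-05

Solve using three stations at a time. Using SEIS-06, SEIS-07, SEIS-08 (subtract circle equations pairwise → linear system) gives (x, y) ≈ (59.4, 21.0).
Distances from that point to each station vs reported:
  SEIS-05: calculated 39.2 vs reported 62.8 → residual 23.6 km
  SEIS-06: calculated 170.6 vs reported 170.6 → residual 0.0 km
  SEIS-07: calculated 111.0 vs reported 111.0 → residual 0.0 km
  SEIS-08: calculated 75.8 vs reported 75.8 → residual 0.0 km
SEIS-06, SEIS-07, SEIS-08 are mutually consistent (residuals ≈ 0); SEIS-05 is off by 23.6 km.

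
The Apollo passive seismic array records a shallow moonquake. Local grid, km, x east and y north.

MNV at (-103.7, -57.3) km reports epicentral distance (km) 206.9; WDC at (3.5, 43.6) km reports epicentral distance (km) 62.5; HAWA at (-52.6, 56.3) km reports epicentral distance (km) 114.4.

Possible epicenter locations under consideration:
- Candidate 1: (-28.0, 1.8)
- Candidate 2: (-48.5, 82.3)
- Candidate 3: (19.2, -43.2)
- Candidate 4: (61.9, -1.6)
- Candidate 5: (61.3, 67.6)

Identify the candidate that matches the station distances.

Candidate 5

For each candidate, compare |candidate − station| to the reported distance:
Candidate 1: residuals MNV 110.9, WDC 10.2, HAWA 54.6 → max 110.9 km
Candidate 2: residuals MNV 56.8, WDC 2.3, HAWA 88.1 → max 88.1 km
Candidate 3: residuals MNV 83.2, WDC 25.7, HAWA 8.3 → max 83.2 km
Candidate 4: residuals MNV 32.2, WDC 11.3, HAWA 13.9 → max 32.2 km
Candidate 5: residuals MNV 0.0, WDC 0.1, HAWA 0.1 → max 0.1 km
Only Candidate 5 has all residuals ≈ 0.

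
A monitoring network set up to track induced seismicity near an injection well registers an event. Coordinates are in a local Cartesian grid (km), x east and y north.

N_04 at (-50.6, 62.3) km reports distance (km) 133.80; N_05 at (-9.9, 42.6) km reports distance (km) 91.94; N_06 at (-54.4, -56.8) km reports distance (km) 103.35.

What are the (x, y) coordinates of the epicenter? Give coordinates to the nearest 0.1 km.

(45.6, -30.7)

Circle about each station: (x + 50.6)² + (y − 62.3)² = 133.80²; (x + 9.9)² + (y − 42.6)² = 91.94²; (x + 54.4)² + (y + 56.8)² = 103.35².
Subtracting pairs of circle equations eliminates x²+y² and gives linear equations (the radical axes):
81.4 x − 39.4 y = 4920.60
-7.6 x − 238.2 y = 6965.17
Solving the 2×2 system: x ≈ 45.6, y ≈ -30.7 km.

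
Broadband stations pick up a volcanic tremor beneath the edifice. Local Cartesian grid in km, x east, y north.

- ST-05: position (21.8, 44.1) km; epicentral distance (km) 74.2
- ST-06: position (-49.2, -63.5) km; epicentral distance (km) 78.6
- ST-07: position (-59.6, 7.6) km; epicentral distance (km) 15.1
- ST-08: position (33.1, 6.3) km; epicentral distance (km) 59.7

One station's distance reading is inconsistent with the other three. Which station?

Solve using three stations at a time. Using ST-05, ST-06, ST-07 (subtract circle equations pairwise → linear system) gives (x, y) ≈ (-46.5, 15.1).
Distances from that point to each station vs reported:
  ST-05: calculated 74.2 vs reported 74.2 → residual 0.0 km
  ST-06: calculated 78.6 vs reported 78.6 → residual 0.0 km
  ST-07: calculated 15.1 vs reported 15.1 → residual 0.0 km
  ST-08: calculated 80.1 vs reported 59.7 → residual 20.4 km
ST-05, ST-06, ST-07 are mutually consistent (residuals ≈ 0); ST-08 is off by 20.4 km.

ST-08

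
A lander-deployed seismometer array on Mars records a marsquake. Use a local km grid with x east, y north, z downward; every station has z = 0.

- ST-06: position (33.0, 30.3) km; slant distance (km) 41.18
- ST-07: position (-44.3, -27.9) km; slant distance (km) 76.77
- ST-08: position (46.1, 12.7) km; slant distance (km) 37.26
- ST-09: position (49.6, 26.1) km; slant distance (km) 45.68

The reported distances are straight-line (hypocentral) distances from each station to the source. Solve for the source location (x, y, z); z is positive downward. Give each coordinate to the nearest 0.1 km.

Each station gives a sphere (x−x_i)² + (y−y_i)² + z² = d_i² (stations at z=0).
Subtracting the ST-06 sphere from ST-07 and ST-08: z² cancels, leaving linear equations in x and y:
-154.6 x − 116.4 y = -3464.03
26.2 x − 35.2 y = 586.89
Solving: x ≈ 22.404, y ≈ 0.003 km (keep extra digits for the depth step; rounded: 22.4, 0.0).
Then from the ST-06 sphere: z² = 41.18² − (x − 33.0)² − (y − 30.3)² with x = 22.404, y = 0.003, so z ≈ 25.799 ≈ 25.8 km.
Check against ST-09 (with the unrounded solution): distance 45.68 ≈ 45.68 km. ✓

x ≈ 22.4 km, y ≈ 0.0 km, depth ≈ 25.8 km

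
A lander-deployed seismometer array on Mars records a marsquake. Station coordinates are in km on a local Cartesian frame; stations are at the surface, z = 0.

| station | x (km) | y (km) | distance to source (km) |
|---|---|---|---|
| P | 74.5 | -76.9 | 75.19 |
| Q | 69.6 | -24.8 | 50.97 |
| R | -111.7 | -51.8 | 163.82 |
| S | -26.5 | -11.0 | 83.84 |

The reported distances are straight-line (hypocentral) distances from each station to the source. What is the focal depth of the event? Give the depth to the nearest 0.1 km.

z ≈ 43.9 km

Each station gives a sphere (x−x_i)² + (y−y_i)² + z² = d_i² (stations at z=0).
Subtracting the P sphere from Q and R: z² cancels, leaving linear equations in x and y:
-9.8 x + 104.2 y = -2949.06
-372.4 x + 50.2 y = -17487.19
Solving: x ≈ 43.697, y ≈ -24.192 km (keep extra digits for the depth step; rounded: 43.7, -24.2).
Then from the P sphere: z² = 75.19² − (x − 74.5)² − (y + 76.9)² with x = 43.697, y = -24.192, so z ≈ 43.893 ≈ 43.9 km.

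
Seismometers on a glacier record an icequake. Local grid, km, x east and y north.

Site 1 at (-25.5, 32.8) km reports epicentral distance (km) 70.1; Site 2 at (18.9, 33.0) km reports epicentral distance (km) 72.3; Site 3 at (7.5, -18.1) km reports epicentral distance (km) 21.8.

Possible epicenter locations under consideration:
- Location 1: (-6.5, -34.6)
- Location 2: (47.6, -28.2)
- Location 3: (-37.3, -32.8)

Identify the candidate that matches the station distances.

For each candidate, compare |candidate − station| to the reported distance:
Location 1: residuals Site 1 0.1, Site 2 0.1, Site 3 0.2 → max 0.2 km
Location 2: residuals Site 1 25.1, Site 2 4.7, Site 3 19.6 → max 25.1 km
Location 3: residuals Site 1 3.4, Site 2 14.2, Site 3 25.4 → max 25.4 km
Only Location 1 has all residuals ≈ 0.

Location 1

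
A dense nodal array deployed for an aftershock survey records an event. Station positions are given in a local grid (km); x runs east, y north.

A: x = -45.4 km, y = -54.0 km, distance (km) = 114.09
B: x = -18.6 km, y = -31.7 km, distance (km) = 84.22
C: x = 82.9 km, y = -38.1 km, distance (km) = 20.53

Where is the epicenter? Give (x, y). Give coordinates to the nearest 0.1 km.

(65.5, -27.2)

Circle about each station: (x + 45.4)² + (y + 54.0)² = 114.09²; (x + 18.6)² + (y + 31.7)² = 84.22²; (x − 82.9)² + (y + 38.1)² = 20.53².
Subtracting pairs of circle equations eliminates x²+y² and gives linear equations (the radical axes):
53.6 x + 44.6 y = 2297.21
256.6 x + 31.8 y = 15941.91
Solving the 2×2 system: x ≈ 65.5, y ≈ -27.2 km.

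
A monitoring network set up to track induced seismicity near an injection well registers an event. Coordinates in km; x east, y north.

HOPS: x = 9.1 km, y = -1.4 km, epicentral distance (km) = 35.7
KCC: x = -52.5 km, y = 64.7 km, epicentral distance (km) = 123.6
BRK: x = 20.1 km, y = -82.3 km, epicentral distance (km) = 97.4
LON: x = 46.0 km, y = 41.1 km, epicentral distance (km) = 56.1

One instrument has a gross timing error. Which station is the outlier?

Solve using three stations at a time. Using HOPS, KCC, LON (subtract circle equations pairwise → linear system) gives (x, y) ≈ (42.1, -14.8).
Distances from that point to each station vs reported:
  HOPS: calculated 35.6 vs reported 35.7 → residual 0.1 km
  KCC: calculated 123.6 vs reported 123.6 → residual 0.0 km
  BRK: calculated 71.0 vs reported 97.4 → residual 26.4 km
  LON: calculated 56.0 vs reported 56.1 → residual 0.1 km
HOPS, KCC, LON are mutually consistent (residuals ≈ 0); BRK is off by 26.4 km.

BRK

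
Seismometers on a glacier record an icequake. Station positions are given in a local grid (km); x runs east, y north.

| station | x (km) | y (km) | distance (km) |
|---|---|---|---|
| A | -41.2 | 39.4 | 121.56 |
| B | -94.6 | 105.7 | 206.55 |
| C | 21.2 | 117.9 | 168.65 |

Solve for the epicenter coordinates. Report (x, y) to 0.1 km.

41.7 km east, -49.5 km north

Circle about each station: (x + 41.2)² + (y − 39.4)² = 121.56²; (x + 94.6)² + (y − 105.7)² = 206.55²; (x − 21.2)² + (y − 117.9)² = 168.65².
Subtracting the A equation from the B and C equations removes the quadratic terms:
-106.8 x + 132.6 y = -11014.22
124.8 x + 157.0 y = -2565.94
Solving the 2×2 system: x ≈ 41.7, y ≈ -49.5 km.
Check against A (with the unrounded x, y): √((x + 41.2)²+(y − 39.4)²) = 121.54 ≈ 121.56 km. ✓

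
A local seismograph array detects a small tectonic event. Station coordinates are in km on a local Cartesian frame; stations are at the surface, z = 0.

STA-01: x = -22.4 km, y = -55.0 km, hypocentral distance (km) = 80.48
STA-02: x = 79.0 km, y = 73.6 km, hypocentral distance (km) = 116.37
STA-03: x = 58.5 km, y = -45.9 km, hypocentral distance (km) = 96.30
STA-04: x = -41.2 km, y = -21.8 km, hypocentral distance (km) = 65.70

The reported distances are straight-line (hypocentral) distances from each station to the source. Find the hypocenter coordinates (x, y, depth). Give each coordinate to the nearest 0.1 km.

Each station gives a sphere (x−x_i)² + (y−y_i)² + z² = d_i² (stations at z=0).
Subtracting the STA-01 sphere from STA-02 and STA-03: z² cancels, leaving linear equations in x and y:
202.8 x + 257.2 y = 1066.25
161.8 x + 18.2 y = -794.36
Solving: x ≈ -5.899, y ≈ 8.797 km (keep extra digits for the depth step; rounded: -5.9, 8.8).
Then from the STA-01 sphere: z² = 80.48² − (x + 22.4)² − (y + 55.0)² with x = -5.899, y = 8.797, so z ≈ 46.203 ≈ 46.2 km.

(-5.9, 8.8, 46.2)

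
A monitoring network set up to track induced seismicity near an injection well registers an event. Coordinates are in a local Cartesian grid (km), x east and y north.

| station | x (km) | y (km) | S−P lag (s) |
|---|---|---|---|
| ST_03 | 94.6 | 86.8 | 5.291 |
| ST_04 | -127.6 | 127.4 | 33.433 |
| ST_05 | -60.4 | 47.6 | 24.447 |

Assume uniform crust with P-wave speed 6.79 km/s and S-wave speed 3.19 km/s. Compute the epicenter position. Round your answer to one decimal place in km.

Distance from S−P lag: d = Δt · v_P v_S / (v_P − v_S) = Δt · (6.79·3.19)/(6.79−3.19) ≈ 6.0167·Δt.
So d_ST_03 = 31.83, d_ST_04 = 201.16, d_ST_05 = 147.09 km.
Circle about each station: (x − 94.6)² + (y − 86.8)² = 31.83²; (x + 127.6)² + (y − 127.4)² = 201.16²; (x + 60.4)² + (y − 47.6)² = 147.09².
Subtracting the ST_03 equation from the ST_04 and ST_05 equations removes the quadratic terms:
-444.4 x + 81.2 y = -23423.08
-310.0 x − 78.4 y = -31191.80
Solving the 2×2 system: x ≈ 72.8, y ≈ 110.0 km.

(72.8, 110.0)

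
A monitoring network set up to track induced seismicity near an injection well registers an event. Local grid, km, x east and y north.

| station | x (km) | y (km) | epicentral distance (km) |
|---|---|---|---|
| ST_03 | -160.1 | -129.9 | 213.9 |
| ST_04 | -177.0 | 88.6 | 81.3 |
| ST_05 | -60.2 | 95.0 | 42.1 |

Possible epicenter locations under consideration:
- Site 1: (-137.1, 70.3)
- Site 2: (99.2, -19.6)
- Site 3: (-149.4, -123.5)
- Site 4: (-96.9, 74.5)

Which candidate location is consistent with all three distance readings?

Site 4

For each candidate, compare |candidate − station| to the reported distance:
Site 1: residuals ST_03 12.4, ST_04 37.4, ST_05 38.7 → max 38.7 km
Site 2: residuals ST_03 67.9, ST_04 215.3, ST_05 154.2 → max 215.3 km
Site 3: residuals ST_03 201.4, ST_04 132.6, ST_05 193.9 → max 201.4 km
Site 4: residuals ST_03 0.0, ST_04 0.0, ST_05 0.1 → max 0.1 km
Only Site 4 has all residuals ≈ 0.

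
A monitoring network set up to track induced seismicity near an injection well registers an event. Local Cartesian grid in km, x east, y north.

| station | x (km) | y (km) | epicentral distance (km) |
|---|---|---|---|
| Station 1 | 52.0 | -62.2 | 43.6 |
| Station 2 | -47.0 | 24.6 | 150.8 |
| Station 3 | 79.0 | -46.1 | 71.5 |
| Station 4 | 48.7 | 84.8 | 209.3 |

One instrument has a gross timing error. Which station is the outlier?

Station 4

Solve using three stations at a time. Using Station 1, Station 2, Station 3 (subtract circle equations pairwise → linear system) gives (x, y) ≈ (34.7, -102.2).
Distances from that point to each station vs reported:
  Station 1: calculated 43.6 vs reported 43.6 → residual 0.0 km
  Station 2: calculated 150.8 vs reported 150.8 → residual 0.0 km
  Station 3: calculated 71.5 vs reported 71.5 → residual 0.0 km
  Station 4: calculated 187.5 vs reported 209.3 → residual 21.8 km
Station 1, Station 2, Station 3 are mutually consistent (residuals ≈ 0); Station 4 is off by 21.8 km.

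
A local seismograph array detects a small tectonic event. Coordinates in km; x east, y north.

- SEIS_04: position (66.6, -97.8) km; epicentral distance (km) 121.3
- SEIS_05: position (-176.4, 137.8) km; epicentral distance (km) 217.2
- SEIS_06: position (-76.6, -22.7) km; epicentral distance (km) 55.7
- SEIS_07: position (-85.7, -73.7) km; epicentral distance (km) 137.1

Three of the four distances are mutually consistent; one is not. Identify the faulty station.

SEIS_07

Solve using three stations at a time. Using SEIS_04, SEIS_05, SEIS_06 (subtract circle equations pairwise → linear system) gives (x, y) ≈ (-21.5, -14.5).
Distances from that point to each station vs reported:
  SEIS_04: calculated 121.3 vs reported 121.3 → residual 0.0 km
  SEIS_05: calculated 217.2 vs reported 217.2 → residual 0.0 km
  SEIS_06: calculated 55.7 vs reported 55.7 → residual 0.0 km
  SEIS_07: calculated 87.3 vs reported 137.1 → residual 49.8 km
SEIS_04, SEIS_05, SEIS_06 are mutually consistent (residuals ≈ 0); SEIS_07 is off by 49.8 km.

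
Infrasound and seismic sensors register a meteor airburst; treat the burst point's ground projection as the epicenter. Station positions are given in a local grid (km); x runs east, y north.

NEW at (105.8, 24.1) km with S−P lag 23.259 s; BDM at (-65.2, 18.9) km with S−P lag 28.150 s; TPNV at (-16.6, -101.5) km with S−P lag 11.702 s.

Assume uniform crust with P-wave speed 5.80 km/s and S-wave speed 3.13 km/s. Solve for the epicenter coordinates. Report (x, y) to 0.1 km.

Distance from S−P lag: d = Δt · v_P v_S / (v_P − v_S) = Δt · (5.80·3.13)/(5.80−3.13) ≈ 6.7993·Δt.
So d_NEW = 158.14, d_BDM = 191.40, d_TPNV = 79.56 km.
Circle about each station: (x − 105.8)² + (y − 24.1)² = 158.14²; (x + 65.2)² + (y − 18.9)² = 191.40²; (x + 16.6)² + (y + 101.5)² = 79.56².
Subtracting pairs of circle equations eliminates x²+y² and gives linear equations (the radical axes):
-342.0 x − 10.4 y = -18791.90
-244.8 x − 251.2 y = 17481.83
Solving the 2×2 system: x ≈ 58.8, y ≈ -126.9 km.

(58.8, -126.9)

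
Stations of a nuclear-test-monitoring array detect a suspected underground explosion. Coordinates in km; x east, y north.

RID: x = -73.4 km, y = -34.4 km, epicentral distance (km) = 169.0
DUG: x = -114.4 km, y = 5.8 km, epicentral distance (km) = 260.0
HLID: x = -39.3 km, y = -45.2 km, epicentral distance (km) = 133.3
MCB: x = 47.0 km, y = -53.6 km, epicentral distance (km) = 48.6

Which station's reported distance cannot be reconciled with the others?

DUG

Solve using three stations at a time. Using RID, HLID, MCB (subtract circle equations pairwise → linear system) gives (x, y) ≈ (90.6, -75.6).
Distances from that point to each station vs reported:
  RID: calculated 169.1 vs reported 169.0 → residual 0.1 km
  DUG: calculated 220.5 vs reported 260.0 → residual 39.5 km
  HLID: calculated 133.4 vs reported 133.3 → residual 0.1 km
  MCB: calculated 48.8 vs reported 48.6 → residual 0.2 km
RID, HLID, MCB are mutually consistent (residuals ≈ 0); DUG is off by 39.5 km.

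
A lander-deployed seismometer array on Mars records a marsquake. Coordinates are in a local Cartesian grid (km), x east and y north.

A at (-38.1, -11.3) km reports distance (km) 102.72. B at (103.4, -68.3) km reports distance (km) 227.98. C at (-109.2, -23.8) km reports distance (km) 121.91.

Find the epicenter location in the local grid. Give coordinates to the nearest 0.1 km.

(-62.0, 88.6)

Circle about each station: (x + 38.1)² + (y + 11.3)² = 102.72²; (x − 103.4)² + (y + 68.3)² = 227.98²; (x + 109.2)² + (y + 23.8)² = 121.91².
Subtracting pairs of circle equations eliminates x²+y² and gives linear equations (the radical axes):
283.0 x − 114.0 y = -27646.33
-142.2 x − 25.0 y = 6601.13
Solving the 2×2 system: x ≈ -62.0, y ≈ 88.6 km.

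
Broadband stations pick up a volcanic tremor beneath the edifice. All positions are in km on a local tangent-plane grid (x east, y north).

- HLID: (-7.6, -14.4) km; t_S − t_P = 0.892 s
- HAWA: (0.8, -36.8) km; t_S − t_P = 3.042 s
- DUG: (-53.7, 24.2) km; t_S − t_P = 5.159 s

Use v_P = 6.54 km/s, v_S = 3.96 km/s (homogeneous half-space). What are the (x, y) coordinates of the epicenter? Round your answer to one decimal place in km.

Distance from S−P lag: d = Δt · v_P v_S / (v_P − v_S) = Δt · (6.54·3.96)/(6.54−3.96) ≈ 10.0381·Δt.
So d_HLID = 8.95, d_HAWA = 30.54, d_DUG = 51.79 km.
Circle about each station: (x + 7.6)² + (y + 14.4)² = 8.95²; (x − 0.8)² + (y + 36.8)² = 30.54²; (x + 53.7)² + (y − 24.2)² = 51.79².
Subtracting pairs of circle equations eliminates x²+y² and gives linear equations (the radical axes):
16.8 x − 44.8 y = 237.17
-92.2 x + 77.2 y = 602.11
Solving the 2×2 system: x ≈ -16.0, y ≈ -11.3 km.
Check against HLID (with the unrounded x, y): √((x + 7.6)²+(y + 14.4)²) = 8.94 ≈ 8.95 km. ✓

(-16.0, -11.3)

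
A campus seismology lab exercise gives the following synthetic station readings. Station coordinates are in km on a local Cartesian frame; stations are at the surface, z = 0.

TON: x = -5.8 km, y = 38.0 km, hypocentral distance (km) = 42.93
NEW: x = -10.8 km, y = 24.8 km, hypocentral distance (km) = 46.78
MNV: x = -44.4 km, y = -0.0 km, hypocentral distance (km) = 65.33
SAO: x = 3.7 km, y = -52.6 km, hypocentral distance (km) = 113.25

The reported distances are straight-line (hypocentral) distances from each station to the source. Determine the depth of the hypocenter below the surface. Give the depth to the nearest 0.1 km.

depth ≈ 36.2 km

Each station gives a sphere (x−x_i)² + (y−y_i)² + z² = d_i² (stations at z=0).
Subtracting the TON sphere from NEW and MNV: z² cancels, leaving linear equations in x and y:
-10.0 x − 26.4 y = -1091.34
-77.2 x − 76.0 y = -1931.30
Solving: x ≈ -25.003, y ≈ 50.810 km (keep extra digits for the depth step; rounded: -25.0, 50.8).
Then from the TON sphere: z² = 42.93² − (x + 5.8)² − (y − 38.0)² with x = -25.003, y = 50.810, so z ≈ 36.196 ≈ 36.2 km.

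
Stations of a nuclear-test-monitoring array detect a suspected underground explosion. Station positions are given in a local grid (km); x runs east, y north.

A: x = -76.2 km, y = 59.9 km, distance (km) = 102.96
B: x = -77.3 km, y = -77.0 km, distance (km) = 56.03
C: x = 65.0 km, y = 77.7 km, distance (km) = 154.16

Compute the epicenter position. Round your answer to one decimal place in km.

Circle about each station: (x + 76.2)² + (y − 59.9)² = 102.96²; (x + 77.3)² + (y + 77.0)² = 56.03²; (x − 65.0)² + (y − 77.7)² = 154.16².
Subtracting the A equation from the B and C equations removes the quadratic terms:
-2.2 x − 273.8 y = 9971.24
282.4 x + 35.6 y = -12296.70
Solving the 2×2 system: x ≈ -39.0, y ≈ -36.1 km.

x ≈ -39.0 km, y ≈ -36.1 km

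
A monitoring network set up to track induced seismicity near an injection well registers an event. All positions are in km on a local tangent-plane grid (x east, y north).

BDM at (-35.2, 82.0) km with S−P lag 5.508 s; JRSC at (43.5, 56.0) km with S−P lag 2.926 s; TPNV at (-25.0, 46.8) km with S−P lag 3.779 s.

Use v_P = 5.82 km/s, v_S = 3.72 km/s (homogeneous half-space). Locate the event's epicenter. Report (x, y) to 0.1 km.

(13.5, 52.8)

Distance from S−P lag: d = Δt · v_P v_S / (v_P − v_S) = Δt · (5.82·3.72)/(5.82−3.72) ≈ 10.3097·Δt.
So d_BDM = 56.79, d_JRSC = 30.17, d_TPNV = 38.96 km.
Circle about each station: (x + 35.2)² + (y − 82.0)² = 56.79²; (x − 43.5)² + (y − 56.0)² = 30.17²; (x + 25.0)² + (y − 46.8)² = 38.96².
Subtracting the BDM equation from the JRSC and TPNV equations removes the quadratic terms:
157.4 x − 52.0 y = -619.91
20.4 x − 70.4 y = -3440.58
Solving the 2×2 system: x ≈ 13.5, y ≈ 52.8 km.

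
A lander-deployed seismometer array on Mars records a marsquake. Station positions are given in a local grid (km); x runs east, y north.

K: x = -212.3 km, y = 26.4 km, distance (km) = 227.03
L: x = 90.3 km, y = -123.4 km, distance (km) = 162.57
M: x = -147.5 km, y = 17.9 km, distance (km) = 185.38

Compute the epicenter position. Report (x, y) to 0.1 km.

Circle about each station: (x + 212.3)² + (y − 26.4)² = 227.03²; (x − 90.3)² + (y + 123.4)² = 162.57²; (x + 147.5)² + (y − 17.9)² = 185.38².
Subtracting the K equation from the L and M equations removes the quadratic terms:
605.2 x − 299.6 y = 2727.02
129.6 x − 17.0 y = -6514.71
Solving the 2×2 system: x ≈ -70.0, y ≈ -150.5 km.

(-70.0, -150.5)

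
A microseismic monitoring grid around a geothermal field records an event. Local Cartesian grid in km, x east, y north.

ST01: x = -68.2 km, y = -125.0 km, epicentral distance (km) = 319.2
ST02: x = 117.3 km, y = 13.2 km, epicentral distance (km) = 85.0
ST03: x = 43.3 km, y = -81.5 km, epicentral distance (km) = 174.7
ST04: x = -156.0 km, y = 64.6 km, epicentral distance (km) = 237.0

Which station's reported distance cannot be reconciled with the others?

Solve using three stations at a time. Using ST02, ST03, ST04 (subtract circle equations pairwise → linear system) gives (x, y) ≈ (79.7, 89.3).
Distances from that point to each station vs reported:
  ST01: calculated 260.4 vs reported 319.2 → residual 58.8 km
  ST02: calculated 84.9 vs reported 85.0 → residual 0.1 km
  ST03: calculated 174.7 vs reported 174.7 → residual 0.0 km
  ST04: calculated 237.0 vs reported 237.0 → residual 0.0 km
ST02, ST03, ST04 are mutually consistent (residuals ≈ 0); ST01 is off by 58.8 km.

ST01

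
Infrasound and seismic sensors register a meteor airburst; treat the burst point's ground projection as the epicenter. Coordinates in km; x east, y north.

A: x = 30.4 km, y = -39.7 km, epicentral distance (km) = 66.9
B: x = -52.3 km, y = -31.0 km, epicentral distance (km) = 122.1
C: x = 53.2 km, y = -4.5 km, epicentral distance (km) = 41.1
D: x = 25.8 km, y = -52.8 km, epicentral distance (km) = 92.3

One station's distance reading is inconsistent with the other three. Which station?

A

Solve using three stations at a time. Using B, C, D (subtract circle equations pairwise → linear system) gives (x, y) ≈ (49.5, 36.4).
Distances from that point to each station vs reported:
  A: calculated 78.4 vs reported 66.9 → residual 11.5 km
  B: calculated 122.1 vs reported 122.1 → residual 0.0 km
  C: calculated 41.0 vs reported 41.1 → residual 0.1 km
  D: calculated 92.3 vs reported 92.3 → residual 0.0 km
B, C, D are mutually consistent (residuals ≈ 0); A is off by 11.5 km.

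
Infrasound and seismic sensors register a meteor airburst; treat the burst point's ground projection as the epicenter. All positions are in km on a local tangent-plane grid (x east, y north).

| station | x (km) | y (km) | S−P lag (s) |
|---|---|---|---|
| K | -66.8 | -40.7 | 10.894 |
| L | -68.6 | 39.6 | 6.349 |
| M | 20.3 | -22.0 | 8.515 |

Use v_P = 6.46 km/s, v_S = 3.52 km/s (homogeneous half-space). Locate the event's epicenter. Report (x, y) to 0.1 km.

Distance from S−P lag: d = Δt · v_P v_S / (v_P − v_S) = Δt · (6.46·3.52)/(6.46−3.52) ≈ 7.7344·Δt.
So d_K = 84.26, d_L = 49.11, d_M = 65.86 km.
Circle about each station: (x + 66.8)² + (y + 40.7)² = 84.26²; (x + 68.6)² + (y − 39.6)² = 49.11²; (x − 20.3)² + (y + 22.0)² = 65.86².
Subtracting pairs of circle equations eliminates x²+y² and gives linear equations (the radical axes):
-3.6 x + 160.6 y = 4843.35
174.2 x + 37.4 y = -2460.43
Solving the 2×2 system: x ≈ -20.5, y ≈ 29.7 km.
Check against K (with the unrounded x, y): √((x + 66.8)²+(y + 40.7)²) = 84.26 ≈ 84.26 km. ✓

-20.5 km east, 29.7 km north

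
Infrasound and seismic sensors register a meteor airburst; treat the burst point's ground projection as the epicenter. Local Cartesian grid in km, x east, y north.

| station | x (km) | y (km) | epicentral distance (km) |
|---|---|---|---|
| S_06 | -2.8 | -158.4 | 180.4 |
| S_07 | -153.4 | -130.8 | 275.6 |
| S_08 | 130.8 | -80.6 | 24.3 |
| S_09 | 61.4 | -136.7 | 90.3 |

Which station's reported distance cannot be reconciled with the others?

S_06

Solve using three stations at a time. Using S_07, S_08, S_09 (subtract circle equations pairwise → linear system) gives (x, y) ≈ (113.8, -63.1).
Distances from that point to each station vs reported:
  S_06: calculated 150.6 vs reported 180.4 → residual 29.8 km
  S_07: calculated 275.6 vs reported 275.6 → residual 0.0 km
  S_08: calculated 24.4 vs reported 24.3 → residual 0.1 km
  S_09: calculated 90.3 vs reported 90.3 → residual 0.0 km
S_07, S_08, S_09 are mutually consistent (residuals ≈ 0); S_06 is off by 29.8 km.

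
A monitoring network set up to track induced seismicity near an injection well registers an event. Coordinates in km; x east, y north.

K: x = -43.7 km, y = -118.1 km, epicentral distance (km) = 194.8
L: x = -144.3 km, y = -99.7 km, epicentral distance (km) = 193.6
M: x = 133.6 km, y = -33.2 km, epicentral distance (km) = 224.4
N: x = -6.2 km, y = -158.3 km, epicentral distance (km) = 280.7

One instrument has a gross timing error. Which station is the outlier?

Solve using three stations at a time. Using K, L, M (subtract circle equations pairwise → linear system) gives (x, y) ≈ (-62.5, 75.8).
Distances from that point to each station vs reported:
  K: calculated 194.8 vs reported 194.8 → residual 0.0 km
  L: calculated 193.6 vs reported 193.6 → residual 0.0 km
  M: calculated 224.4 vs reported 224.4 → residual 0.0 km
  N: calculated 240.7 vs reported 280.7 → residual 40.0 km
K, L, M are mutually consistent (residuals ≈ 0); N is off by 40.0 km.

N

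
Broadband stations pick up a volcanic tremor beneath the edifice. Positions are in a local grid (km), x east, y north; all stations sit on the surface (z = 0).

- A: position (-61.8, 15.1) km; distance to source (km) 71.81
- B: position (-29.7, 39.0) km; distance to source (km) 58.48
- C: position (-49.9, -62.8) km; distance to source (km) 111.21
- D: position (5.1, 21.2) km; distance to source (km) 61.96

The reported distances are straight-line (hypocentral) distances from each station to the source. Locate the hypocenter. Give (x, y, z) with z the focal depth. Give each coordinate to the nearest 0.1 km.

Each station gives a sphere (x−x_i)² + (y−y_i)² + z² = d_i² (stations at z=0).
Subtracting the A sphere from B and C: z² cancels, leaving linear equations in x and y:
64.2 x + 47.8 y = 92.61
23.8 x − 155.8 y = -4824.39
Solving: x ≈ -19.406, y ≈ 28.001 km (keep extra digits for the depth step; rounded: -19.4, 28.0).
Then from the A sphere: z² = 71.81² − (x + 61.8)² − (y − 15.1)² with x = -19.406, y = 28.001, so z ≈ 56.507 ≈ 56.5 km.

x ≈ -19.4 km, y ≈ 28.0 km, depth ≈ 56.5 km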